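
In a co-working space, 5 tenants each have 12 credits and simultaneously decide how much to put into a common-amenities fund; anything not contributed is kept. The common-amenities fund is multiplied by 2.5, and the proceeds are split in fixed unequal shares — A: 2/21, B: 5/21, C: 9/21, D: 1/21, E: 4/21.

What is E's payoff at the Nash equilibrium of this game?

Each unit j contributes comes back to j as 2.5 × (j's share), so j prefers to contribute only if that share exceeds 1/2.5 = 0.4000; otherwise keeping the unit dominates.
The only share above 0.4000 is C's 9/21, contributing 12; the remaining 4 contribute 0. Total contributed: 12.
E keeps 12 and receives 2.5 × 12 × 4/21 = 5.71 from the common-amenities fund, for a payoff of 17.71.

17.71 credits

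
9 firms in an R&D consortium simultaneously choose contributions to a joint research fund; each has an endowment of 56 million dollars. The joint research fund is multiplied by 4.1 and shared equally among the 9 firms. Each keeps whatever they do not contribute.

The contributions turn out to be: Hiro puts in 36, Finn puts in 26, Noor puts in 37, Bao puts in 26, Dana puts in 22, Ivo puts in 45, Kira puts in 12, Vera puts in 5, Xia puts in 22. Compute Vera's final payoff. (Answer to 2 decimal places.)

Total contributed: 36 + 26 + 37 + 26 + 22 + 45 + 12 + 5 + 22 = 231.
Each receives 4.1 × 231 / 9 = 105.23 from the joint research fund.
Vera keeps 56 − 5 = 51, so Vera's payoff is 51 + 105.23 = 156.23.

156.23 million dollars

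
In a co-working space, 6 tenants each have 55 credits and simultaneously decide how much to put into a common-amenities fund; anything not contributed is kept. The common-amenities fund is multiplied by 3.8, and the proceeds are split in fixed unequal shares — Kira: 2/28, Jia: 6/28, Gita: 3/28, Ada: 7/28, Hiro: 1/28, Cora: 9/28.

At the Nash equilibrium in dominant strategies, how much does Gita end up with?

A player with share s gets back 3.8·s per unit contributed, so full contribution is dominant for anyone with s > 1/3.8 = 0.2632 and zero contribution is dominant for anyone below.
The only share above 0.2632 is Cora's 9/28, contributing 55; the remaining 5 contribute 0. Total contributed: 55.
Gita keeps 55 and receives 3.8 × 55 × 3/28 = 22.39 from the common-amenities fund, for a payoff of 77.39.

77.39 credits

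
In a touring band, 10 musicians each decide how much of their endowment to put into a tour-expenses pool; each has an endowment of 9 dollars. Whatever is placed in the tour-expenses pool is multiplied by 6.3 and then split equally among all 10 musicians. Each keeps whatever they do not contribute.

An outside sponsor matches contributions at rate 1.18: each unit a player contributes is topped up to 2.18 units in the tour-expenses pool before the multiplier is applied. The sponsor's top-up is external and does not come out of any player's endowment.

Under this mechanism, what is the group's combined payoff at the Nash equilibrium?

With the mechanism, a contributed unit returns 6.3 × 2.18 / 10 = 1.3734 per unit of net cost to the contributor — now above 1 — so contributing fully is weakly dominant for every player.
So the Nash equilibrium is full contribution by all 10; the group earns 6.3 × 2.18 × 90 = 1236.06.

1236.06 dollars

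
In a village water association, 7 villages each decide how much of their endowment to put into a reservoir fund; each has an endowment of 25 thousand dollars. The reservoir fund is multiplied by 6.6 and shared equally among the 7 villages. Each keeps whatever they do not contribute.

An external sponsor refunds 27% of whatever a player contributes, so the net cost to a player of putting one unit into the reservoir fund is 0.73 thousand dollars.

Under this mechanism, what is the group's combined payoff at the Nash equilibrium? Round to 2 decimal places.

1202.25 thousand dollars

Under the mechanism each unit contributed yields (6.6/7) / 0.73 = 1.2916 back to its contributor per unit of net cost, which exceeds 1, making full contribution the dominant choice for everyone.
At the Nash equilibrium everyone contributes 25. Group total payoff = 7 × (25 × 0.27 + 6.6 × 25) = 1202.25.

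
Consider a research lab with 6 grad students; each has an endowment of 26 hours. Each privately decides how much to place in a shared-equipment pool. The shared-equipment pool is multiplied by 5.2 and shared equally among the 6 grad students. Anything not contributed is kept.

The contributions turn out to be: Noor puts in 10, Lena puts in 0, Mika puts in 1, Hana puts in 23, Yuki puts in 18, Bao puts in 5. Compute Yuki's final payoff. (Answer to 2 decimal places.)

Total contributed: 10 + 0 + 1 + 23 + 18 + 5 = 57.
Each receives 5.2 × 57 / 6 = 49.40 from the shared-equipment pool.
Yuki keeps 26 − 18 = 8, so Yuki's payoff is 8 + 49.40 = 57.40.

57.40 hours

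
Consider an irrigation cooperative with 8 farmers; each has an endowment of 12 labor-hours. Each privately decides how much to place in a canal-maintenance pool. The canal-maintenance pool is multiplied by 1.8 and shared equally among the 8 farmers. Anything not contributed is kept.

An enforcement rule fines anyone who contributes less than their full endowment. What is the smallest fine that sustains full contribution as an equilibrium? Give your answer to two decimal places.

Given the others contribute fully, the best deviation is to contribute 0 (any partial contribution still incurs the fine and gives up units whose private return 0.2250 is below 1).
Deviating from 12 to 0 saves 12 labor-hours but forfeits the deviator's share of the drop in the canal-maintenance pool: 1.8/8 × 12 = 2.70.
So the deviation gain is 12 − 2.70 = 9.30, and the fine must be at least 9.30 labor-hours to wipe it out.

9.30 labor-hours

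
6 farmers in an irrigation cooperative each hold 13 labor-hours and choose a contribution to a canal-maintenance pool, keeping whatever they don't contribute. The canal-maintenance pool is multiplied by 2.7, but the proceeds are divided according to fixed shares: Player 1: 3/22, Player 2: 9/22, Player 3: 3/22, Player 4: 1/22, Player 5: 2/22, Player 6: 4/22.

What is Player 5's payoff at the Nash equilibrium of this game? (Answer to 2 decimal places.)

Each unit j contributes comes back to j as 2.7 × (j's share), so j prefers to contribute only if that share exceeds 1/2.7 = 0.3704; otherwise keeping the unit dominates.
Player 2 alone (share 9/22) is above the threshold, contributing 13; the remaining 5 contribute 0. Total contributed: 13.
Player 5 keeps 13 and receives 2.7 × 13 × 2/22 = 3.19 from the canal-maintenance pool, for a payoff of 16.19.

16.19 labor-hours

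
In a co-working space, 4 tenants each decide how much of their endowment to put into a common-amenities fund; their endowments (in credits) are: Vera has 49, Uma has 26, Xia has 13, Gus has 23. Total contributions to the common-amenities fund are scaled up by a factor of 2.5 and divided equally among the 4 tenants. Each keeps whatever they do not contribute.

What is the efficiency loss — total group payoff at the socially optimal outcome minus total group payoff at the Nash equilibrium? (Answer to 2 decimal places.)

166.50 credits

The private return per contributed unit is 2.5/4 = 0.6250 < 1 for every player regardless of endowment, so the Nash equilibrium is zero contribution and the group total is Σ E_j = 49 + 26 + 13 + 23 = 111.
Each contributed unit returns 2.500 to the group, so the social optimum is full contribution by everyone: group total = 2.500 × 111 = 277.50.
Efficiency loss = (2.500 − 1) × 111 = 166.50.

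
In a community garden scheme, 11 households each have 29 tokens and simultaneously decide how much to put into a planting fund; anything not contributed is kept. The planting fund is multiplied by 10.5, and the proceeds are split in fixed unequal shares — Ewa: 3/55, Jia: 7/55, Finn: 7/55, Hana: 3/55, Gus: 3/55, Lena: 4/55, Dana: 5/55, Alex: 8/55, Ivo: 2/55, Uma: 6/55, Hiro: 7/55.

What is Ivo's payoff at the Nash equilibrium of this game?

Each unit j contributes comes back to j as 10.5 × (j's share), so j prefers to contribute only if that share exceeds 1/10.5 = 0.0952; otherwise keeping the unit dominates.
Jia, Finn, Alex, Uma and Hiro are above the threshold, contributing 29 each; the remaining 6 contribute 0. Total contributed: 145.
Ivo keeps 29 and receives 10.5 × 145 × 2/55 = 55.36 from the planting fund, for a payoff of 84.36.

84.36 tokens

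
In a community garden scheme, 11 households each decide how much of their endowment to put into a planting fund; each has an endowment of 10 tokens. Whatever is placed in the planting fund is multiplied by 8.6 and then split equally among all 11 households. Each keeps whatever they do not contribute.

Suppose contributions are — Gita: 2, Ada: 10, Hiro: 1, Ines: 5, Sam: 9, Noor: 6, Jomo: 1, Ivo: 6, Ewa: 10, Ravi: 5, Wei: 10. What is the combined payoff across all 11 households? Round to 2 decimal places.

604.00 tokens

Total contributed: 2 + 10 + 1 + 5 + 9 + 6 + 1 + 6 + 10 + 5 + 10 = 65; total kept: 11 × 10 − 65 = 45.
The planting fund pays out 8.6 × 65 = 559.00 in aggregate.
Group total = 45 + 559.00 = 604.00.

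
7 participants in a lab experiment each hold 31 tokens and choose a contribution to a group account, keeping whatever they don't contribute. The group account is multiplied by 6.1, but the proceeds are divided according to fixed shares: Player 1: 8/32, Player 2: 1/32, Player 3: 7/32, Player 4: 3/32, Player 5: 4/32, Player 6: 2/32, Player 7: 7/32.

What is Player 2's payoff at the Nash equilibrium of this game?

For player j, contributing a unit is worthwhile iff 6.1 × (j's share) ≥ 1, i.e. iff j's share is at least 0.1639.
The shares above 0.1639 belong to Player 1, Player 3 and Player 7, contributing 31 each; the remaining 4 contribute 0. Total contributed: 93.
Player 2 keeps 31 and receives 6.1 × 93 × 1/32 = 17.73 from the group account, for a payoff of 48.73.

48.73 tokens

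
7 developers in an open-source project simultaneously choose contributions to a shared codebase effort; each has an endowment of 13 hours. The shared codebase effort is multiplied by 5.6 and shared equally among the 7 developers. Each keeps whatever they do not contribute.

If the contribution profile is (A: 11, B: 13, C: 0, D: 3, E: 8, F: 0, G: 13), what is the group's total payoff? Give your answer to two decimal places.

311.80 hours

Total contributed: 11 + 13 + 0 + 3 + 8 + 0 + 13 = 48; total kept: 7 × 13 − 48 = 43.
The shared codebase effort pays out 5.6 × 48 = 268.80 in aggregate.
Group total = 43 + 268.80 = 311.80.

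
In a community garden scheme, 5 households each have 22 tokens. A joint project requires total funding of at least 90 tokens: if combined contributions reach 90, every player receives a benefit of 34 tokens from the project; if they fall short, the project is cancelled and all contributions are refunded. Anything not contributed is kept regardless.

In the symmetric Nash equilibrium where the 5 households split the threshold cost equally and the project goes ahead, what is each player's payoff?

Equal share of the threshold: 90/5 = 18.
At this profile no one gains by cutting their contribution: any cut drops the total below 90, the project is cancelled, contributions are refunded, and the deviator ends with 22, which is less than 22 − 18 + 34 = 38. Contributing more than 18 just wastes the excess. So contributing exactly 18 is a best response.
Each player's payoff: 22 − 18 + 34 = 38.

38 tokens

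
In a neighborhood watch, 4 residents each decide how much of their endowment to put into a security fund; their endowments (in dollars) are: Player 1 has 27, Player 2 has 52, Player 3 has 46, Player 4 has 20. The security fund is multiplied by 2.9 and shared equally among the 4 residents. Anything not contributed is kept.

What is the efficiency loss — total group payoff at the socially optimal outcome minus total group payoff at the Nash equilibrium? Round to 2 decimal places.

275.50 dollars

The private return per contributed unit is 2.9/4 = 0.7250 < 1 for every player regardless of endowment, so the Nash equilibrium is zero contribution and the group total is Σ E_j = 27 + 52 + 46 + 20 = 145.
Each contributed unit returns 2.900 to the group, so the social optimum is full contribution by everyone: group total = 2.900 × 145 = 420.50.
Efficiency loss = (2.900 − 1) × 145 = 275.50.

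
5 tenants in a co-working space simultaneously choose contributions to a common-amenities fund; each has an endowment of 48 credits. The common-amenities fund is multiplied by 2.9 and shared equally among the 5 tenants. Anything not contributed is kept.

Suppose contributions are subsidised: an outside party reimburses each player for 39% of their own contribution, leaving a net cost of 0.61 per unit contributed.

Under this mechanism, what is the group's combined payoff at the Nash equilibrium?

With the mechanism, a contributed unit returns (2.9/5) / 0.61 = 0.9508 per unit of net cost — still below 1 — so contributing 0 remains dominant for every player.
Everyone keeps their endowment and the group total is 5 × 48 = 240.

240.00 credits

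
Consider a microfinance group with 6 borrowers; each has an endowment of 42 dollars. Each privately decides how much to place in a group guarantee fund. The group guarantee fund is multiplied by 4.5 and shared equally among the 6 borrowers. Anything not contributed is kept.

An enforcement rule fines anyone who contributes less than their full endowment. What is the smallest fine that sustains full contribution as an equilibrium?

10.50 dollars

Given the others contribute fully, the best deviation is to contribute 0 (any partial contribution still incurs the fine and gives up units whose private return 0.7500 is below 1).
Deviating from 42 to 0 saves 42 dollars but forfeits the deviator's share of the drop in the group guarantee fund: 4.5/6 × 42 = 31.50.
So the deviation gain is 42 − 31.50 = 10.50, and the fine must be at least 10.50 dollars to wipe it out.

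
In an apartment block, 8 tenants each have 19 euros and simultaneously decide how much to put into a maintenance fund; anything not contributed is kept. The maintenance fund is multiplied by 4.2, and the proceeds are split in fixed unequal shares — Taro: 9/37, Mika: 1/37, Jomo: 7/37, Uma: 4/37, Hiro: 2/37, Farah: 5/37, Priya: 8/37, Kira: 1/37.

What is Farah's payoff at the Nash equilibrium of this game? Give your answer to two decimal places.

29.78 euros

A player with share s gets back 4.2·s per unit contributed, so full contribution is dominant for anyone with s > 1/4.2 = 0.2381 and zero contribution is dominant for anyone below.
Taro alone (share 9/37) is above the threshold, contributing 19; the remaining 7 contribute 0. Total contributed: 19.
Farah keeps 19 and receives 4.2 × 19 × 5/37 = 10.78 from the maintenance fund, for a payoff of 29.78.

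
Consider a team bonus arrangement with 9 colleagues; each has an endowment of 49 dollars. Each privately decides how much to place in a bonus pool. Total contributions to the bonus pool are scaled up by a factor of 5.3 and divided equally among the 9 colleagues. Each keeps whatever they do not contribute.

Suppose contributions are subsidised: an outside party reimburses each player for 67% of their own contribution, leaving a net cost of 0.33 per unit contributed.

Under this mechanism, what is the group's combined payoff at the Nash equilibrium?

Under the mechanism each unit contributed yields (5.3/9) / 0.33 = 1.7845 back to its contributor per unit of net cost, which exceeds 1, making full contribution the dominant choice for everyone.
At the Nash equilibrium everyone contributes 49. Group total payoff = 9 × (49 × 0.67 + 5.3 × 49) = 2632.77.

2632.77 dollars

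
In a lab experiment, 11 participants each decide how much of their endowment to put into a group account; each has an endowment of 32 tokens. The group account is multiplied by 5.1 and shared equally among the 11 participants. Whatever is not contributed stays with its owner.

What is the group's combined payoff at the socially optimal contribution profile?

Each contributed unit returns 5.100 to the group as a whole (0.4636 to each of 11 players), which exceeds 1, so the social optimum is full contribution: group total = 5.100 × 352 = 1795.20.

1795.20 tokens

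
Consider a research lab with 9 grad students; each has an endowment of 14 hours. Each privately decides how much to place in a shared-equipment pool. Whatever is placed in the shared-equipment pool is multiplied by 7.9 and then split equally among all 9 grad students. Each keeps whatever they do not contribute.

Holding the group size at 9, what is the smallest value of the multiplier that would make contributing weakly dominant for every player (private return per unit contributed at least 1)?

9

A contributed unit returns (multiplier)/9 to its contributor.
This reaches 1 exactly when the multiplier is 9.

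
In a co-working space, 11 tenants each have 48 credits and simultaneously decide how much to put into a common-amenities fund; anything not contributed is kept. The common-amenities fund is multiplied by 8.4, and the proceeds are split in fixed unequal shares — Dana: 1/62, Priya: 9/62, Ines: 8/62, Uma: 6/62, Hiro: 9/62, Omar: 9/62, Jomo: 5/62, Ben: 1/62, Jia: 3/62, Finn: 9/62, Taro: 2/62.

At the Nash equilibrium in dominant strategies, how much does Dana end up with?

A player with share s gets back 8.4·s per unit contributed, so full contribution is dominant for anyone with s > 1/8.4 = 0.1190 and zero contribution is dominant for anyone below.
The shares above 0.1190 belong to Priya, Ines, Hiro, Omar and Finn, contributing 48 each; the remaining 6 contribute 0. Total contributed: 240.
Dana keeps 48 and receives 8.4 × 240 × 1/62 = 32.52 from the common-amenities fund, for a payoff of 80.52.

80.52 credits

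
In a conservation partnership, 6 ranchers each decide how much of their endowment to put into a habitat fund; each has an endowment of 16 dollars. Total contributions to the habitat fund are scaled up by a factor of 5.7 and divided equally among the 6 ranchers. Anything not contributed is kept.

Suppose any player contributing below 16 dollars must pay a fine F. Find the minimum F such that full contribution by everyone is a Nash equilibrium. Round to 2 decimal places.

Given the others contribute fully, the best deviation is to contribute 0 (any partial contribution still incurs the fine and gives up units whose private return 0.9500 is below 1).
Deviating from 16 to 0 saves 16 dollars but forfeits the deviator's share of the drop in the habitat fund: 5.7/6 × 16 = 15.20.
So the deviation gain is 16 − 15.20 = 0.80, and the fine must be at least 0.80 dollars to wipe it out.

0.80 dollars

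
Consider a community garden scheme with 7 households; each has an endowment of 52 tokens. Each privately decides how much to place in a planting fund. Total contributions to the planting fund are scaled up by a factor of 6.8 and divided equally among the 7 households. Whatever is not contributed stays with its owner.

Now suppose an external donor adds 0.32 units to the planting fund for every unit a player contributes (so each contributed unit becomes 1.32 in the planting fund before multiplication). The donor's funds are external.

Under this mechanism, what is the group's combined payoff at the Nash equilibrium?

Under the mechanism each unit contributed yields 6.8 × 1.32 / 7 = 1.2823 back to its contributor per unit of net cost, which exceeds 1, making full contribution the dominant choice for everyone.
So the Nash equilibrium is full contribution by all 7; the group earns 6.8 × 1.32 × 364 = 3267.26.

3267.26 tokens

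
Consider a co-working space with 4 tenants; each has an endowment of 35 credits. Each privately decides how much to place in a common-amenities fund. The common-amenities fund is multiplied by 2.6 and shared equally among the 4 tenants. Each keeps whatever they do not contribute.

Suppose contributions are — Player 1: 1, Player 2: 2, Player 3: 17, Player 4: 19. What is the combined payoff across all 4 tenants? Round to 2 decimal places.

Total contributed: 1 + 2 + 17 + 19 = 39; total kept: 4 × 35 − 39 = 101.
The common-amenities fund pays out 2.6 × 39 = 101.40 in aggregate.
Group total = 101 + 101.40 = 202.40.

202.40 credits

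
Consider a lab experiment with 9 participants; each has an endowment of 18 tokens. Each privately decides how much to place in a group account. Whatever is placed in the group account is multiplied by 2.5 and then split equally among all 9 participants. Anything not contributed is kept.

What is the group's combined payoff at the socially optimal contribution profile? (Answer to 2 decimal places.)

Each contributed unit returns 2.500 to the group as a whole (0.2778 to each of 9 players), which exceeds 1, so the social optimum is full contribution: group total = 2.500 × 162 = 405.00.

405.00 tokens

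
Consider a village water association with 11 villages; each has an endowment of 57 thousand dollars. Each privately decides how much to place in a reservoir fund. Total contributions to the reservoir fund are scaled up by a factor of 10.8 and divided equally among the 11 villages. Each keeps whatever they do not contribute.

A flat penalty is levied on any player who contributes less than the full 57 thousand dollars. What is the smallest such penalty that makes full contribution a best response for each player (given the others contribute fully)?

1.04 thousand dollars

Given the others contribute fully, the best deviation is to contribute 0 (any partial contribution still incurs the fine and gives up units whose private return 0.9818 is below 1).
Deviating from 57 to 0 saves 57 thousand dollars but forfeits the deviator's share of the drop in the reservoir fund: 10.8/11 × 57 = 55.96.
So the deviation gain is 57 − 55.96 = 1.04, and the fine must be at least 1.04 thousand dollars to wipe it out.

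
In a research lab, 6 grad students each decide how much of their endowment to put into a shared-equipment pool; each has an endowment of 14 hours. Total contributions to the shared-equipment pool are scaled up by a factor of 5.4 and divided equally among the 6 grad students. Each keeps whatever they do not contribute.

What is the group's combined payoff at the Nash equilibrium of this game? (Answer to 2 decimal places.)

84.00 hours

Each contributed unit returns 5.4/6 = 0.9000 to its contributor — below 1 — so contributing 0 is dominant for every player. At the Nash equilibrium everyone keeps their 14, and the group total is 6 × 14 = 84.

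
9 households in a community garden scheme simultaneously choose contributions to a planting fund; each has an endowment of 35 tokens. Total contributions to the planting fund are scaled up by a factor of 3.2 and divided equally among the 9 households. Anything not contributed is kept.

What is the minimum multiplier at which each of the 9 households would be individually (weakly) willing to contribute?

A contributed unit returns (multiplier)/9 to its contributor.
This reaches 1 exactly when the multiplier is 9.

9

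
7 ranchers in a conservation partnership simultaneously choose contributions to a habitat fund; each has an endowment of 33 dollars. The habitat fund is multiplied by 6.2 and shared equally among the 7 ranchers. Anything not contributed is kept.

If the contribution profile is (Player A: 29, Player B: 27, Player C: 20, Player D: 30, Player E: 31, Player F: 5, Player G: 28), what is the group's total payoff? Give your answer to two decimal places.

1115.00 dollars

Total contributed: 29 + 27 + 20 + 30 + 31 + 5 + 28 = 170; total kept: 7 × 33 − 170 = 61.
The habitat fund pays out 6.2 × 170 = 1054.00 in aggregate.
Group total = 61 + 1054.00 = 1115.00.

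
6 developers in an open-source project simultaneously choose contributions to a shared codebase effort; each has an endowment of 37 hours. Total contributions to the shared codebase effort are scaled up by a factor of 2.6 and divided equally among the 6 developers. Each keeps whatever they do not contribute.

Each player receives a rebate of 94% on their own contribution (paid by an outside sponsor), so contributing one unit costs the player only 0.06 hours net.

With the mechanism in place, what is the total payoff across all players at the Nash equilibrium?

785.88 hours

With the mechanism, a contributed unit returns (2.6/6) / 0.06 = 7.2222 per unit of net cost to the contributor — now above 1 — so contributing fully is weakly dominant for every player.
At the Nash equilibrium everyone contributes 37. Group total payoff = 6 × (37 × 0.94 + 2.6 × 37) = 785.88.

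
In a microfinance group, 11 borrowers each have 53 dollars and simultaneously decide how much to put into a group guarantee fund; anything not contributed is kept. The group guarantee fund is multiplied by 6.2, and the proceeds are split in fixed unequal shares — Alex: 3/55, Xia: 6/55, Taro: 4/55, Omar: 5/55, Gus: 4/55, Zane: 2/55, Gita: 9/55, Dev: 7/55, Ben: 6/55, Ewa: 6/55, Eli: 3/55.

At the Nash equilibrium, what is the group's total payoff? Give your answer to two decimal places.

858.60 dollars

Player j's private return per contributed unit is 6.2 × (j's share). Contributing is weakly dominant for j when that share is at least 1/6.2 = 0.1613, and contributing 0 is dominant otherwise.
The only share above 0.1613 is Gita's 9/55, contributing 53; the remaining 10 contribute 0. Total contributed: 53.
The group guarantee fund pays out 6.2 × 53 = 328.60 in total (split across the unequal shares, but the aggregate is all that matters for the group sum).
The 10 free-riders keep 53 each, adding 530. Group total = 530 + 328.60 = 858.60.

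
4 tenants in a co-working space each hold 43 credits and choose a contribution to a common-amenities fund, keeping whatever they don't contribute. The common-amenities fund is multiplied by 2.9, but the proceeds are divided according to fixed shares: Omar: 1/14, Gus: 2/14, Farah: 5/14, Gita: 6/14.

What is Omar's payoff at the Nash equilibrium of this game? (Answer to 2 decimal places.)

A player with share s gets back 2.9·s per unit contributed, so full contribution is dominant for anyone with s > 1/2.9 = 0.3448 and zero contribution is dominant for anyone below.
The shares above 0.3448 belong to Farah and Gita, contributing 43 each; the remaining 2 contribute 0. Total contributed: 86.
Omar keeps 43 and receives 2.9 × 86 × 1/14 = 17.81 from the common-amenities fund, for a payoff of 60.81.

60.81 credits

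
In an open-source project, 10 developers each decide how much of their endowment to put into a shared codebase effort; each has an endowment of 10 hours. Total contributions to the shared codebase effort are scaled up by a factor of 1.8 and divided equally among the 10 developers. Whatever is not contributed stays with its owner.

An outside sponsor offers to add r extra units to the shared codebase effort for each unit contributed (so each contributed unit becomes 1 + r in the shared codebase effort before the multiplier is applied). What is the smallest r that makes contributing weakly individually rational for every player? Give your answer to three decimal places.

With matching at rate r, one contributed unit becomes (1 + r) in the shared codebase effort and returns 1.8 × (1 + r) / 10 to the contributor.
Setting this equal to 1: 1 + r = 10/1.8 = 5.5556.
So the minimum matching rate is r = 5.5556 − 1 = 4.556.

4.556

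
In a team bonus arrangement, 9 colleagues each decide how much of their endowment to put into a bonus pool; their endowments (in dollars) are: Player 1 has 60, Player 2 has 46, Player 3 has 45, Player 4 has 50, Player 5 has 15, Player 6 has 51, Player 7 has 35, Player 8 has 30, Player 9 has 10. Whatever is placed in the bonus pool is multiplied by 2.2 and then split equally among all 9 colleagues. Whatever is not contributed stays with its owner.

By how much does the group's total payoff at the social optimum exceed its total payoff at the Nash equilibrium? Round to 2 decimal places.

410.40 dollars

The private return per contributed unit is 2.2/9 = 0.2444 < 1 for every player regardless of endowment, so the Nash equilibrium is zero contribution and the group total is Σ E_j = 60 + 46 + 45 + 50 + 15 + 51 + 35 + 30 + 10 = 342.
Each contributed unit returns 2.200 to the group, so the social optimum is full contribution by everyone: group total = 2.200 × 342 = 752.40.
Efficiency loss = (2.200 − 1) × 342 = 410.40.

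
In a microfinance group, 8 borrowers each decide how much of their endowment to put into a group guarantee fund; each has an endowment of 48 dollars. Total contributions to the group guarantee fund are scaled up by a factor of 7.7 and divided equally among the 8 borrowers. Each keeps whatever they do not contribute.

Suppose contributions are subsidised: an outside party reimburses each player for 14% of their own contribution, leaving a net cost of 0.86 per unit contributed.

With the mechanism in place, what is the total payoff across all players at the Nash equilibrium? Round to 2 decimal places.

The effective private return per unit is now (7.7/8) / 0.86 = 1.1192 > 1, so every player's dominant strategy flips to full contribution.
At the Nash equilibrium everyone contributes 48. Group total payoff = 8 × (48 × 0.14 + 7.7 × 48) = 3010.56.

3010.56 dollars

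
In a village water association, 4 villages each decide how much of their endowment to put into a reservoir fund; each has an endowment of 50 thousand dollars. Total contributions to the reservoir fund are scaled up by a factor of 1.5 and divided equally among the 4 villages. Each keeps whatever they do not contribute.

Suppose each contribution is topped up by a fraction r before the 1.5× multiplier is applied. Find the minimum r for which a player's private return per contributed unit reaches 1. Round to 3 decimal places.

With matching at rate r, one contributed unit becomes (1 + r) in the reservoir fund and returns 1.5 × (1 + r) / 4 to the contributor.
Setting this equal to 1: 1 + r = 4/1.5 = 2.6667.
So the minimum matching rate is r = 2.6667 − 1 = 1.667.

1.667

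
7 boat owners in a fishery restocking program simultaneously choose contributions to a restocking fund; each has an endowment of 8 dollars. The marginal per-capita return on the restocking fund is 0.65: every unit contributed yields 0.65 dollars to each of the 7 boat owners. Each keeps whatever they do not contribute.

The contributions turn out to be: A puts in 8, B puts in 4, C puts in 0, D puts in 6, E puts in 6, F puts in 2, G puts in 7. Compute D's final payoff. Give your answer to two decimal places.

Total contributed: 8 + 4 + 0 + 6 + 6 + 2 + 7 = 33.
Each receives 0.65 × 33 = 21.45 from the restocking fund.
D keeps 8 − 6 = 2, so D's payoff is 2 + 21.45 = 23.45.

23.45 dollars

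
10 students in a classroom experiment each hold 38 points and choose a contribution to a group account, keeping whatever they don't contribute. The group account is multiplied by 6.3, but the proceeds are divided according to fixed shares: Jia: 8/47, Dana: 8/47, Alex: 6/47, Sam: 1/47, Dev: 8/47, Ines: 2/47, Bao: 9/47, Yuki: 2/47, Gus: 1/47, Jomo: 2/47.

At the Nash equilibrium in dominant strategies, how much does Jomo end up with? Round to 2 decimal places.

78.75 points

For player j, contributing a unit is worthwhile iff 6.3 × (j's share) ≥ 1, i.e. iff j's share is at least 0.1587.
The shares above 0.1587 belong to Jia, Dana, Dev and Bao, contributing 38 each; the remaining 6 contribute 0. Total contributed: 152.
Jomo keeps 38 and receives 6.3 × 152 × 2/47 = 40.75 from the group account, for a payoff of 78.75.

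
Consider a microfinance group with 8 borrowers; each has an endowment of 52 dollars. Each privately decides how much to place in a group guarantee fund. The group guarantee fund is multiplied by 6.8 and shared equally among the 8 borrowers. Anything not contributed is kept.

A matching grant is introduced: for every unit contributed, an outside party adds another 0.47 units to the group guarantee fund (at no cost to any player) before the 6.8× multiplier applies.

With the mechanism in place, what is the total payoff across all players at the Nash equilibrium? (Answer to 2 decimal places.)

4158.34 dollars

With the mechanism, a contributed unit returns 6.8 × 1.47 / 8 = 1.2495 per unit of net cost to the contributor — now above 1 — so contributing fully is weakly dominant for every player.
At the Nash equilibrium everyone contributes 52. Group total payoff = 6.8 × 1.47 × 416 = 4158.34.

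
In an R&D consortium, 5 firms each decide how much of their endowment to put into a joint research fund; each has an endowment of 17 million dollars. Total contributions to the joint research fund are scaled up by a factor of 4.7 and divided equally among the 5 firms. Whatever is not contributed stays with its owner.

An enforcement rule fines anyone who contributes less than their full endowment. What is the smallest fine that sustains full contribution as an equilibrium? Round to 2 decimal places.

1.02 million dollars

Given the others contribute fully, the best deviation is to contribute 0 (any partial contribution still incurs the fine and gives up units whose private return 0.9400 is below 1).
Deviating from 17 to 0 saves 17 million dollars but forfeits the deviator's share of the drop in the joint research fund: 4.7/5 × 17 = 15.98.
So the deviation gain is 17 − 15.98 = 1.02, and the fine must be at least 1.02 million dollars to wipe it out.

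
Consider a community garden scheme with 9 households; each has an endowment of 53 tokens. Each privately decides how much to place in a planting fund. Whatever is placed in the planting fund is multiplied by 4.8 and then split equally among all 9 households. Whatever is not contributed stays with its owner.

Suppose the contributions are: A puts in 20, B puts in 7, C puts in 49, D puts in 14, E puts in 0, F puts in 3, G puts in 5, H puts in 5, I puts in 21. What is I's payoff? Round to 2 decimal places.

98.13 tokens

Total contributed: 20 + 7 + 49 + 14 + 0 + 3 + 5 + 5 + 21 = 124.
Each receives 4.8 × 124 / 9 = 66.13 from the planting fund.
I keeps 53 − 21 = 32, so I's payoff is 32 + 66.13 = 98.13.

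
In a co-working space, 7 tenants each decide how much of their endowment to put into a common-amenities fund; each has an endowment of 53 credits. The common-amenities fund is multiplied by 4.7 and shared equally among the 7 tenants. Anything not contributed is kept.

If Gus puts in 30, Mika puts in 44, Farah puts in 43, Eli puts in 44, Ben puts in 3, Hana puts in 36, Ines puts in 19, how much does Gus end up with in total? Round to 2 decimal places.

Total contributed: 30 + 44 + 43 + 44 + 3 + 36 + 19 = 219.
Each receives 4.7 × 219 / 7 = 147.04 from the common-amenities fund.
Gus keeps 53 − 30 = 23, so Gus's payoff is 23 + 147.04 = 170.04.

170.04 credits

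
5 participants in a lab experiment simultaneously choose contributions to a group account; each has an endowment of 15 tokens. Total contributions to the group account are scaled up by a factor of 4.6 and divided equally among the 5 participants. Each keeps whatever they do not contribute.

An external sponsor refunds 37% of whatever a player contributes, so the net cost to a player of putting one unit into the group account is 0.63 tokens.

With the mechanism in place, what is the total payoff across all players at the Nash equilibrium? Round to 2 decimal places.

372.75 tokens

Under the mechanism each unit contributed yields (4.6/5) / 0.63 = 1.4603 back to its contributor per unit of net cost, which exceeds 1, making full contribution the dominant choice for everyone.
So the Nash equilibrium is full contribution by all 5; the group earns 5 × (15 × 0.37 + 4.6 × 15) = 372.75.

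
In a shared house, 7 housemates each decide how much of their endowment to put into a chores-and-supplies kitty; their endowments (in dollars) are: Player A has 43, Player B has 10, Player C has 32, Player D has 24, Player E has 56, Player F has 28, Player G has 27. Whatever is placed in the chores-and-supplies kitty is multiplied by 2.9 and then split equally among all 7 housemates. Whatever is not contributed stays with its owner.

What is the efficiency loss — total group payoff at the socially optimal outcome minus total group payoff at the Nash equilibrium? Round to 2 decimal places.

418.00 dollars

The private return per contributed unit is 2.9/7 = 0.4143 < 1 for every player regardless of endowment, so the Nash equilibrium is zero contribution and the group total is Σ E_j = 43 + 10 + 32 + 24 + 56 + 28 + 27 = 220.
Each contributed unit returns 2.900 to the group, so the social optimum is full contribution by everyone: group total = 2.900 × 220 = 638.00.
Efficiency loss = (2.900 − 1) × 220 = 418.00.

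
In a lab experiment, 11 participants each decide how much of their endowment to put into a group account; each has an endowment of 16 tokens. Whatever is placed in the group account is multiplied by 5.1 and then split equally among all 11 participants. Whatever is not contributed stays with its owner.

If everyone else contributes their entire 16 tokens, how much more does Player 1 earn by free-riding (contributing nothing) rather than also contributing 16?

Switching from a contribution of 16 to 0 lets Player 1 keep an extra 16 tokens, but lowers the group account by 16, which costs Player 1 their own share of that drop: 5.1/11 × 16 = 7.42.
Net gain = 16 − 7.42 = 8.58. The private return per contributed unit (0.4636) is below 1, so free-riding is indeed the best response regardless of what the others do.

8.58 tokens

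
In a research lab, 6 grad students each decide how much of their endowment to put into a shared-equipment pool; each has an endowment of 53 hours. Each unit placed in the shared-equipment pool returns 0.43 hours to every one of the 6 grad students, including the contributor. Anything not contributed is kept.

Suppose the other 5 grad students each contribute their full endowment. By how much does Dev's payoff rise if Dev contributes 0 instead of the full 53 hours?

Switching from a contribution of 53 to 0 lets Dev keep an extra 53 hours, but lowers the shared-equipment pool by 53, which costs Dev their own share of that drop: 0.43 × 53 = 22.79.
Net gain = 53 − 22.79 = 30.21. The private return per contributed unit (0.43) is below 1, so free-riding is indeed the best response regardless of what the others do.

30.21 hours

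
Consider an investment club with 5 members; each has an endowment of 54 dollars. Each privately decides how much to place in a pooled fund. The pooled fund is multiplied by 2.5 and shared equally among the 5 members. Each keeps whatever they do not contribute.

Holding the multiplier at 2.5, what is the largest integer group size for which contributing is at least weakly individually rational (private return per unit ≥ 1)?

Private return per unit is 2.5/(group size), which is ≥ 1 whenever the group size is ≤ 2.5.
The largest such integer is 2.

2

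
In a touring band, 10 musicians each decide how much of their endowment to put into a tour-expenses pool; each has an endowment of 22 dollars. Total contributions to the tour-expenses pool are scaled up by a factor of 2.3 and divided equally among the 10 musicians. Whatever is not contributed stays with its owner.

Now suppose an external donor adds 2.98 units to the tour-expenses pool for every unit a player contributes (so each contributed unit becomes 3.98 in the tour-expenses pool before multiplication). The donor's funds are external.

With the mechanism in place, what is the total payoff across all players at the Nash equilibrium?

220.00 dollars

Even with the mechanism, each unit contributed returns only 2.3 × 3.98 / 10 = 0.9154 per unit of net cost, so contributing nothing is still dominant.
Everyone keeps their endowment and the group total is 10 × 22 = 220.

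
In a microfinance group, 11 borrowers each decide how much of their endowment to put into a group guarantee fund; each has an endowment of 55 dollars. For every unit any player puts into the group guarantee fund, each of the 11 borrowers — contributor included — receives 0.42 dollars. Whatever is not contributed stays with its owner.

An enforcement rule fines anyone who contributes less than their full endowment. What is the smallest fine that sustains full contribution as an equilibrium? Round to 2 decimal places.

Given the others contribute fully, the best deviation is to contribute 0 (any partial contribution still incurs the fine and gives up units whose private return 0.42 is below 1).
Deviating from 55 to 0 saves 55 dollars but forfeits the deviator's share of the drop in the group guarantee fund: 0.42 × 55 = 23.10.
So the deviation gain is 55 − 23.10 = 31.90, and the fine must be at least 31.90 dollars to wipe it out.

31.90 dollars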